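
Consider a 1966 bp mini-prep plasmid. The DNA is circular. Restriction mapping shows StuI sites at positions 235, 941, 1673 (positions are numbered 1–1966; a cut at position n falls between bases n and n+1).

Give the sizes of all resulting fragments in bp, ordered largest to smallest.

Circular molecule, 3 cuts → 3 fragments:
  941 − 235 = 706 bp
  1673 − 941 = 732 bp
  wrap: 1966 − 1673 + 235 = 528 bp
Sorted largest to smallest: 732, 706, 528 bp.

732, 706, 528 bp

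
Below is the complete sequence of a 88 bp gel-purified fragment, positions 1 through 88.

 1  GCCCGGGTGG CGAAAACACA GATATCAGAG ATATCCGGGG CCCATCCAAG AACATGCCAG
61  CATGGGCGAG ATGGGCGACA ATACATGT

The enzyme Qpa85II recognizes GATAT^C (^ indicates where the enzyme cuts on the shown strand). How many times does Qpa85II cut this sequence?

GATATC occurs starting at positions 21, 30.
Qpa85II cuts at 2 sites.

2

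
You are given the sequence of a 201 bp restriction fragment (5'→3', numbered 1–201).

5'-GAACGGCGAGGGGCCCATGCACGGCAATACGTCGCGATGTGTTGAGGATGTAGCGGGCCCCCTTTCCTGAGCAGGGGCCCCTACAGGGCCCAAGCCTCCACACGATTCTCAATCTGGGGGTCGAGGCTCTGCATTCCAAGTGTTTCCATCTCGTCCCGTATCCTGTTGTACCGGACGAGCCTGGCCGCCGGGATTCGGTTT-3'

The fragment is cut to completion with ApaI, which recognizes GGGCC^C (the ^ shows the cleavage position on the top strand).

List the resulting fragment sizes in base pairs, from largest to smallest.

ApaI sites (GGGCCC) start at positions 11, 55, 75, 86.
ApaI cuts after base 5 of each site (before the last base), so after positions 15, 59, 79, 90.
Linear molecule, 4 cuts → 5 fragments:
  1–15 → 15 bp
  16–59 → 44 bp
  60–79 → 20 bp
  80–90 → 11 bp
  91–201 → 111 bp
Sorted largest to smallest: 111, 44, 20, 15, 11 bp.

111, 44, 20, 15, 11 bp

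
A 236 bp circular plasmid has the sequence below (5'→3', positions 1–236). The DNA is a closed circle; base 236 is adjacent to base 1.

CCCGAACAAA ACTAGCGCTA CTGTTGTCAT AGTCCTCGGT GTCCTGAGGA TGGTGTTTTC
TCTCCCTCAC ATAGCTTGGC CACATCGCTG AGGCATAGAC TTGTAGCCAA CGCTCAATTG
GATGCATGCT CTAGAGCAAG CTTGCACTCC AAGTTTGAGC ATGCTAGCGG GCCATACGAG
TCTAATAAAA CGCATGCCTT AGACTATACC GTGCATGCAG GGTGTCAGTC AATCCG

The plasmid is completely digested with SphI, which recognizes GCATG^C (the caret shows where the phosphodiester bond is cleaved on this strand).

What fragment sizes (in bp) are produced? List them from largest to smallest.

147, 35, 33, 21 bp

SphI sites (GCATGC) start at positions 124, 159, 192, 213.
SphI cuts after base 5 of each site (before the last base), so after positions 128, 163, 196, 217.
Circular molecule, 4 cuts → 4 fragments:
  129–163 → 35 bp
  164–196 → 33 bp
  197–217 → 21 bp
  218–236 then 1–128 → 19 + 128 = 147 bp
Sorted largest to smallest: 147, 35, 33, 21 bp.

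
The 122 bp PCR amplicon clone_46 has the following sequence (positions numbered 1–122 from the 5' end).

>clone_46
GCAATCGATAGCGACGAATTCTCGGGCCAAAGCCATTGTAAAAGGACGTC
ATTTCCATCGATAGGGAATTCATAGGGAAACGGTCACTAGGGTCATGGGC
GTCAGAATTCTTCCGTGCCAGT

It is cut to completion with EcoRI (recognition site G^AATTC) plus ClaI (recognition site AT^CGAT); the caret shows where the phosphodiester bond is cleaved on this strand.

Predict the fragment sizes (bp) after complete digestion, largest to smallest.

42, 39, 17, 11, 8, 5 bp

EcoRI sites (GAATTC) start at positions 16, 66, 105.
EcoRI cuts after the first base of each site, so after positions 16, 66, 105.
ClaI sites (ATCGAT) start at positions 4, 57.
ClaI cuts after base 2 of each site, so after positions 5, 58.
Combined cut positions: 5, 16, 58, 66, 105.
Linear molecule, 5 cuts → 6 fragments:
  1–5 → 5 bp
  6–16 → 11 bp
  17–58 → 42 bp
  59–66 → 8 bp
  67–105 → 39 bp
  106–122 → 17 bp
Sorted largest to smallest: 42, 39, 17, 11, 8, 5 bp.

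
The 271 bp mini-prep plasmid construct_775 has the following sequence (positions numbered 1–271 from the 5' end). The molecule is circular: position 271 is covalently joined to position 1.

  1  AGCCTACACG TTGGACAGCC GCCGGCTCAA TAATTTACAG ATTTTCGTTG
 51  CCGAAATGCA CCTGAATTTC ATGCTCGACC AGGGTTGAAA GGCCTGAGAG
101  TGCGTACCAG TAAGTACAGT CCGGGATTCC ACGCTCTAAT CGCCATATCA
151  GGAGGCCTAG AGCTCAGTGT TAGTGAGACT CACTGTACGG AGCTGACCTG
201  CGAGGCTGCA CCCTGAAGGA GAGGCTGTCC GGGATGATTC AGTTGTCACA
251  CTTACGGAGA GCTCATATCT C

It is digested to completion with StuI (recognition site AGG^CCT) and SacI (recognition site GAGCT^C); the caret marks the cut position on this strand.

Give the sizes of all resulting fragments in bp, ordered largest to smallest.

100, 99, 63, 9 bp

StuI sites (AGGCCT) start at positions 90, 153.
StuI cuts after base 3 of each site, so after positions 92, 155.
SacI sites (GAGCTC) start at positions 160, 259.
SacI cuts after base 5 of each site (before the last base), so after positions 164, 263.
Combined cut positions: 92, 155, 164, 263.
Circular molecule, 4 cuts → 4 fragments:
  93–155 → 63 bp
  156–164 → 9 bp
  165–263 → 99 bp
  264–271 then 1–92 → 8 + 92 = 100 bp
Sorted largest to smallest: 100, 99, 63, 9 bp.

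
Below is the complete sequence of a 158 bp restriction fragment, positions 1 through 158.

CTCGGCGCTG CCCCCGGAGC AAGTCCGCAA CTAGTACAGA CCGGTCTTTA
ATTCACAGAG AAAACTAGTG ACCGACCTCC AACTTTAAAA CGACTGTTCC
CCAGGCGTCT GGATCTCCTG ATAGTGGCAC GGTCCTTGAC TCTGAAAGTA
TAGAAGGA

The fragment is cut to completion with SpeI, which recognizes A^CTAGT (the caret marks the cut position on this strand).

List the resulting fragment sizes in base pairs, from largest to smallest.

SpeI sites (ACTAGT) start at positions 30, 64.
SpeI cuts after the first base of each site, so after positions 30, 64.
Linear molecule, 2 cuts → 3 fragments:
  1–30 → 30 bp
  31–64 → 34 bp
  65–158 → 94 bp
Sorted largest to smallest: 94, 34, 30 bp.

94, 34, 30 bp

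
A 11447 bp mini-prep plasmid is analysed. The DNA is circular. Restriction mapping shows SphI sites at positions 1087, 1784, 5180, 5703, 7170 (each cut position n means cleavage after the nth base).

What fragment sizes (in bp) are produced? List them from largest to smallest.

Circular molecule, 5 cuts → 5 fragments:
  1784 − 1087 = 697 bp
  5180 − 1784 = 3396 bp
  5703 − 5180 = 523 bp
  7170 − 5703 = 1467 bp
  wrap: 11447 − 7170 + 1087 = 5364 bp
Sorted largest to smallest: 5364, 3396, 1467, 697, 523 bp.

5364, 3396, 1467, 697, 523 bp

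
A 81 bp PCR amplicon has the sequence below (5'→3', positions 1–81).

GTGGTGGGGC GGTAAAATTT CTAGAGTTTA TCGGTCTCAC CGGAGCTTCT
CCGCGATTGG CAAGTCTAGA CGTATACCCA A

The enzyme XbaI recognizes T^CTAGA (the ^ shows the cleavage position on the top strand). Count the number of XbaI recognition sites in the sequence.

TCTAGA occurs starting at positions 20, 65.
XbaI cuts at 2 sites.

2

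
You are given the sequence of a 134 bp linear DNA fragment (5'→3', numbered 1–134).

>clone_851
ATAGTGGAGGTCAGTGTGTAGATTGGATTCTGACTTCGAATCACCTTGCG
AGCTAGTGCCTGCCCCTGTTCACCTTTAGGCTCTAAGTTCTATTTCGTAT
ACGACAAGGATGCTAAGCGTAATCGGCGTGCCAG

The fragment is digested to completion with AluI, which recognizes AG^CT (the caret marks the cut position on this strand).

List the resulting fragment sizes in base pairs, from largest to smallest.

82, 52 bp

The AluI site (AGCT) starts at position 51.
AluI cuts after base 2 of each site, so after position 52.
Linear molecule, 1 cut → 2 fragments:
  1–52 → 52 bp
  53–134 → 82 bp
Sorted largest to smallest: 82, 52 bp.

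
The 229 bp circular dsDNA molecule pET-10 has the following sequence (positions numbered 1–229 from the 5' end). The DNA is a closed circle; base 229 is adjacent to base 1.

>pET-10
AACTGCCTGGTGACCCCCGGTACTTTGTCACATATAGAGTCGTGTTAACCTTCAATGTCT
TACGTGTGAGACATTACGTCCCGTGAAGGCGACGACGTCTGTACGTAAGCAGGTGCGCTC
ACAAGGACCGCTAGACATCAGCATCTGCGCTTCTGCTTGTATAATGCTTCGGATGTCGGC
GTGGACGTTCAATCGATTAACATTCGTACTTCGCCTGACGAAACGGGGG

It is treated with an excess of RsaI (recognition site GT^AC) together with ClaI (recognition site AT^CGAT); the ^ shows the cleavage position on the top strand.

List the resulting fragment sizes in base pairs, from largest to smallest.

RsaI sites (GTAC) start at positions 20, 101, 206.
RsaI cuts after base 2 of each site, so after positions 21, 102, 207.
The ClaI site (ATCGAT) starts at position 192.
ClaI cuts after base 2 of each site, so after position 193.
Combined cut positions: 21, 102, 193, 207.
Circular molecule, 4 cuts → 4 fragments:
  22–102 → 81 bp
  103–193 → 91 bp
  194–207 → 14 bp
  208–229 then 1–21 → 22 + 21 = 43 bp
Sorted largest to smallest: 91, 81, 43, 14 bp.

91, 81, 43, 14 bp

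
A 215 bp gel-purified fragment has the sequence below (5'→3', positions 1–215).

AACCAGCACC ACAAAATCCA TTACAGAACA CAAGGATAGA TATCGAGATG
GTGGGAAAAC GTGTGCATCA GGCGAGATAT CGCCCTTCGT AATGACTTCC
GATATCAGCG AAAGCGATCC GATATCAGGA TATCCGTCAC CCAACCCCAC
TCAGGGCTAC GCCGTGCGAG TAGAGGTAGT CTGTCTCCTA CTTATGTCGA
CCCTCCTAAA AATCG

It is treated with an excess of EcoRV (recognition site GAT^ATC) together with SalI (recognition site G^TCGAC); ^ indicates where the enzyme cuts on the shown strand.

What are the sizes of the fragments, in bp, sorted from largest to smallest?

65, 41, 37, 25, 20, 19, 8 bp

EcoRV sites (GATATC) start at positions 39, 76, 101, 121, 129.
EcoRV cuts after base 3 of each site, so after positions 41, 78, 103, 123, 131.
The SalI site (GTCGAC) starts at position 196.
SalI cuts after the first base of each site, so after position 196.
Combined cut positions: 41, 78, 103, 123, 131, 196.
Linear molecule, 6 cuts → 7 fragments:
  1–41 → 41 bp
  42–78 → 37 bp
  79–103 → 25 bp
  104–123 → 20 bp
  124–131 → 8 bp
  132–196 → 65 bp
  197–215 → 19 bp
Sorted largest to smallest: 65, 41, 37, 25, 20, 19, 8 bp.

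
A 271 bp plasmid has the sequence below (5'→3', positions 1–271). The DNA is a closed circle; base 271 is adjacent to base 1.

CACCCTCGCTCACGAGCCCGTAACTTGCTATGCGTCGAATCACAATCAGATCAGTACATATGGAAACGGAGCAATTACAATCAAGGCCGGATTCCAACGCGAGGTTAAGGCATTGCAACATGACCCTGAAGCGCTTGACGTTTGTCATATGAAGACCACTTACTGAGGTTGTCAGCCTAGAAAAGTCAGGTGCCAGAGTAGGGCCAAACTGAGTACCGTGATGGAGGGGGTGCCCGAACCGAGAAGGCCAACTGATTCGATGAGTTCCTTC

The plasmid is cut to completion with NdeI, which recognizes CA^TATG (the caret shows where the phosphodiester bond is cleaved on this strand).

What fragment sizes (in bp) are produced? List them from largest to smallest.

182, 89 bp

NdeI sites (CATATG) start at positions 57, 146.
NdeI cuts after base 2 of each site, so after positions 58, 147.
Circular molecule, 2 cuts → 2 fragments:
  59–147 → 89 bp
  148–271 then 1–58 → 124 + 58 = 182 bp
Sorted largest to smallest: 182, 89 bp.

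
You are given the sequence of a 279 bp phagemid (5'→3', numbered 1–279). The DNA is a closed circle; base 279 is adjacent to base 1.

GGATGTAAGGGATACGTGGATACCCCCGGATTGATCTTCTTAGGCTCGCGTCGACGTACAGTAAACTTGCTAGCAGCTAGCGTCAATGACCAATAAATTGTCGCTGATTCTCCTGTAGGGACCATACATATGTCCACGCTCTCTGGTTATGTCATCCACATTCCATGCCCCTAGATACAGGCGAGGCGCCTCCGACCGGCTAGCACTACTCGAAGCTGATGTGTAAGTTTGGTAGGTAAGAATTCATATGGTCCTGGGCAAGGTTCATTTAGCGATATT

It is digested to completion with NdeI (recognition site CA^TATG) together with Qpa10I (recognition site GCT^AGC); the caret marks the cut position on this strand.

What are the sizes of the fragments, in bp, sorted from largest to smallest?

NdeI sites (CATATG) start at positions 127, 245.
NdeI cuts after base 2 of each site, so after positions 128, 246.
Qpa10I sites (GCTAGC) start at positions 69, 76, 199.
Qpa10I cuts after base 3 of each site, so after positions 71, 78, 201.
Combined cut positions: 71, 78, 128, 201, 246.
Circular molecule, 5 cuts → 5 fragments:
  72–78 → 7 bp
  79–128 → 50 bp
  129–201 → 73 bp
  202–246 → 45 bp
  247–279 then 1–71 → 33 + 71 = 104 bp
Sorted largest to smallest: 104, 73, 50, 45, 7 bp.

104, 73, 50, 45, 7 bp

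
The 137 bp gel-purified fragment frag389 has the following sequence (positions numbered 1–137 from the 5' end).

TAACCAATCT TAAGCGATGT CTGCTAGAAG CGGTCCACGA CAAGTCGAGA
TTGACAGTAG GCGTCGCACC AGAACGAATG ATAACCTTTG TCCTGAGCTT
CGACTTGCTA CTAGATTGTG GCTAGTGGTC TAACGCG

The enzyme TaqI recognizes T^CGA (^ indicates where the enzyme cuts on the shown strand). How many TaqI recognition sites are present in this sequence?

2

TCGA occurs starting at positions 45, 100.
TaqI cuts at 2 sites.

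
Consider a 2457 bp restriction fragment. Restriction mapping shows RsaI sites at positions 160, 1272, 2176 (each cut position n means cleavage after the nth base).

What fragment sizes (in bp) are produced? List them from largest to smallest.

1112, 904, 281, 160 bp

Linear molecule, 3 cuts → 4 fragments:
  160 − 0 = 160 bp
  1272 − 160 = 1112 bp
  2176 − 1272 = 904 bp
  2457 − 2176 = 281 bp
Sorted largest to smallest: 1112, 904, 281, 160 bp.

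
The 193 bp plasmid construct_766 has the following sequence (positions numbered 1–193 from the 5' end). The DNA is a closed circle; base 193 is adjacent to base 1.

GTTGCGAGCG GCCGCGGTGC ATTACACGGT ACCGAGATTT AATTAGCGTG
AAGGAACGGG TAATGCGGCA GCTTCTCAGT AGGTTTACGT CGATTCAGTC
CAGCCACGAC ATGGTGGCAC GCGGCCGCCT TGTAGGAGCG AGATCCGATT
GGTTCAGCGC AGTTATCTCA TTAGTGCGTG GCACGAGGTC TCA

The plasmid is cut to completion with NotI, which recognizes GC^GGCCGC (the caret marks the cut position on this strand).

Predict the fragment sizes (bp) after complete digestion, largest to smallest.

113, 80 bp

NotI sites (GCGGCCGC) start at positions 8, 121.
NotI cuts after base 2 of each site, so after positions 9, 122.
Circular molecule, 2 cuts → 2 fragments:
  10–122 → 113 bp
  123–193 then 1–9 → 71 + 9 = 80 bp
Sorted largest to smallest: 113, 80 bp.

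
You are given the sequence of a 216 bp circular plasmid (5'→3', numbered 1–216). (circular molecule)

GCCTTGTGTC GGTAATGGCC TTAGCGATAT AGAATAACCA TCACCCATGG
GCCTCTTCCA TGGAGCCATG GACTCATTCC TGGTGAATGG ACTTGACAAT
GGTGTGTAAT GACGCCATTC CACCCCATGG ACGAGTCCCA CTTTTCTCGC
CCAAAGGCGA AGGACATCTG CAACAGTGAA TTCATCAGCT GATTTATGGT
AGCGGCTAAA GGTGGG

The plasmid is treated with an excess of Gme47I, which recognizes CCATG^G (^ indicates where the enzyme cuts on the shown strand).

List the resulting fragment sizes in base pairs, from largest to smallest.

136, 59, 13, 8 bp

Gme47I sites (CCATGG) start at positions 45, 58, 66, 125.
Gme47I cuts after base 5 of each site (before the last base), so after positions 49, 62, 70, 129.
Circular molecule, 4 cuts → 4 fragments:
  50–62 → 13 bp
  63–70 → 8 bp
  71–129 → 59 bp
  130–216 then 1–49 → 87 + 49 = 136 bp
Sorted largest to smallest: 136, 59, 13, 8 bp.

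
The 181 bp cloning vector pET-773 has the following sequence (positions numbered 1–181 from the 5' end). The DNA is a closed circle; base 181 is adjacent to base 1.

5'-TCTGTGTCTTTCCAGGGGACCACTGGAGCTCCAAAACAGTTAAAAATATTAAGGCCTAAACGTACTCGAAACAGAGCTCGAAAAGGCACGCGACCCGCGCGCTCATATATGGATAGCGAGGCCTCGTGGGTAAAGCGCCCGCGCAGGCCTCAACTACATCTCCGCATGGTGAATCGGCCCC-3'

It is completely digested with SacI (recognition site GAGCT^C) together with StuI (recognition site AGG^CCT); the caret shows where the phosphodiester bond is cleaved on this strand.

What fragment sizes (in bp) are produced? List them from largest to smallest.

64, 43, 26, 24, 24 bp

SacI sites (GAGCTC) start at positions 26, 74.
SacI cuts after base 5 of each site (before the last base), so after positions 30, 78.
StuI sites (AGGCCT) start at positions 52, 119, 145.
StuI cuts after base 3 of each site, so after positions 54, 121, 147.
Combined cut positions: 30, 54, 78, 121, 147.
Circular molecule, 5 cuts → 5 fragments:
  31–54 → 24 bp
  55–78 → 24 bp
  79–121 → 43 bp
  122–147 → 26 bp
  148–181 then 1–30 → 34 + 30 = 64 bp
Sorted largest to smallest: 64, 43, 26, 24, 24 bp.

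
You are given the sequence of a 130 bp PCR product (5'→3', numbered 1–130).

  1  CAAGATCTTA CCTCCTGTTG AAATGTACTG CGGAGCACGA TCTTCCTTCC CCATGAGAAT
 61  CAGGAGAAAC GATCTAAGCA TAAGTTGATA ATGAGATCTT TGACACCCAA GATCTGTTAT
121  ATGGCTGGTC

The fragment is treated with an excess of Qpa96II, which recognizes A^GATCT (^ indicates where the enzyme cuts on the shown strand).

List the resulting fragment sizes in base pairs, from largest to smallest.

91, 20, 16, 3 bp

Qpa96II sites (AGATCT) start at positions 3, 94, 110.
Qpa96II cuts after the first base of each site, so after positions 3, 94, 110.
Linear molecule, 3 cuts → 4 fragments:
  1–3 → 3 bp
  4–94 → 91 bp
  95–110 → 16 bp
  111–130 → 20 bp
Sorted largest to smallest: 91, 20, 16, 3 bp.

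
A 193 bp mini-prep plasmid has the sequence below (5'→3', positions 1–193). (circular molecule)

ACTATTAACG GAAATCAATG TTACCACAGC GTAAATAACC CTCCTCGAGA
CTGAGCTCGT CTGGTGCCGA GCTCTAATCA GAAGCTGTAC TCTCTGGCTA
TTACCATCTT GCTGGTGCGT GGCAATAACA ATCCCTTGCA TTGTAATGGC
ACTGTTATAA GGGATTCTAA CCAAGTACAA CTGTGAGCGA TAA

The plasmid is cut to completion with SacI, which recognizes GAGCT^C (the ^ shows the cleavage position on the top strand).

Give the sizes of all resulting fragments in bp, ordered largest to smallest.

SacI sites (GAGCTC) start at positions 53, 69.
SacI cuts after base 5 of each site (before the last base), so after positions 57, 73.
Circular molecule, 2 cuts → 2 fragments:
  58–73 → 16 bp
  74–193 then 1–57 → 120 + 57 = 177 bp
Sorted largest to smallest: 177, 16 bp.

177, 16 bp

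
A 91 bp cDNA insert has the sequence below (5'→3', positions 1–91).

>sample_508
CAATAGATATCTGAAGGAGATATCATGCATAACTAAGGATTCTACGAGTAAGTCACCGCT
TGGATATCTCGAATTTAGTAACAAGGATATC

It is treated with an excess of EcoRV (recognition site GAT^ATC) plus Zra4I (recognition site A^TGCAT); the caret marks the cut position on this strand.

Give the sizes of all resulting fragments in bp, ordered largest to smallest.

40, 23, 13, 8, 4, 3 bp

EcoRV sites (GATATC) start at positions 6, 19, 63, 86.
EcoRV cuts after base 3 of each site, so after positions 8, 21, 65, 88.
The Zra4I site (ATGCAT) starts at position 25.
Zra4I cuts after the first base of each site, so after position 25.
Combined cut positions: 8, 21, 25, 65, 88.
Linear molecule, 5 cuts → 6 fragments:
  1–8 → 8 bp
  9–21 → 13 bp
  22–25 → 4 bp
  26–65 → 40 bp
  66–88 → 23 bp
  89–91 → 3 bp
Sorted largest to smallest: 40, 23, 13, 8, 4, 3 bp.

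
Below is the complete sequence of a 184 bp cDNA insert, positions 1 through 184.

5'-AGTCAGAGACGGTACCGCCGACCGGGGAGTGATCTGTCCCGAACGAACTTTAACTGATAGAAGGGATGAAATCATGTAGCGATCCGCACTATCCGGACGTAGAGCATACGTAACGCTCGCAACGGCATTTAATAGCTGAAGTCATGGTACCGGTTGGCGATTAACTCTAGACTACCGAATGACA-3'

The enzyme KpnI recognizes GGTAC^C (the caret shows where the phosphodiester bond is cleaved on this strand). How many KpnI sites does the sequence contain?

GGTACC occurs starting at positions 11, 146.
KpnI cuts at 2 sites.

2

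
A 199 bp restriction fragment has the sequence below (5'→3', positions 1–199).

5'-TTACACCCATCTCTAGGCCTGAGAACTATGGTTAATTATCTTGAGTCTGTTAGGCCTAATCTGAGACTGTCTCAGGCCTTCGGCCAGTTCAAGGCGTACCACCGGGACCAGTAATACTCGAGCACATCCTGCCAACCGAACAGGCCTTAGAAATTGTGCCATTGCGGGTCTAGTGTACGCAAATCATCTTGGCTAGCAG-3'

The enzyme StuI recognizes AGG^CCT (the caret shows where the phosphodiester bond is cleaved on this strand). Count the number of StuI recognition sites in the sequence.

AGGCCT occurs starting at positions 15, 52, 74, 142.
StuI cuts at 4 sites.

4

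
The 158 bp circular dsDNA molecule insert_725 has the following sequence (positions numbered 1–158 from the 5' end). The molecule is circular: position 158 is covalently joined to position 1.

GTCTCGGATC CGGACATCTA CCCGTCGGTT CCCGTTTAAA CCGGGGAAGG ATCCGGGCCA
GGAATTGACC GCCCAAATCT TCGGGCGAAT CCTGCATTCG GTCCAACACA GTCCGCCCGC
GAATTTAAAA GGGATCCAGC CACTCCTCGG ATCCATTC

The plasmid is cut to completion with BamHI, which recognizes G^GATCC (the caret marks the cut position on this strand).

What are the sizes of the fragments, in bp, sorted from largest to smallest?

83, 43, 17, 15 bp

BamHI sites (GGATCC) start at positions 6, 49, 132, 149.
BamHI cuts after the first base of each site, so after positions 6, 49, 132, 149.
Circular molecule, 4 cuts → 4 fragments:
  7–49 → 43 bp
  50–132 → 83 bp
  133–149 → 17 bp
  150–158 then 1–6 → 9 + 6 = 15 bp
Sorted largest to smallest: 83, 43, 17, 15 bp.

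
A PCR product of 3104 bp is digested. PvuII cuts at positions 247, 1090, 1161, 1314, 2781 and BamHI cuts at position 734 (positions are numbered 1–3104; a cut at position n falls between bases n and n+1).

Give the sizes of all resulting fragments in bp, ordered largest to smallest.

Combined cut positions (sorted): 247, 734, 1090, 1161, 1314, 2781.
Linear molecule, 6 cuts → 7 fragments:
  247 − 0 = 247 bp
  734 − 247 = 487 bp
  1090 − 734 = 356 bp
  1161 − 1090 = 71 bp
  1314 − 1161 = 153 bp
  2781 − 1314 = 1467 bp
  3104 − 2781 = 323 bp
Sorted largest to smallest: 1467, 487, 356, 323, 247, 153, 71 bp.

1467, 487, 356, 323, 247, 153, 71 bp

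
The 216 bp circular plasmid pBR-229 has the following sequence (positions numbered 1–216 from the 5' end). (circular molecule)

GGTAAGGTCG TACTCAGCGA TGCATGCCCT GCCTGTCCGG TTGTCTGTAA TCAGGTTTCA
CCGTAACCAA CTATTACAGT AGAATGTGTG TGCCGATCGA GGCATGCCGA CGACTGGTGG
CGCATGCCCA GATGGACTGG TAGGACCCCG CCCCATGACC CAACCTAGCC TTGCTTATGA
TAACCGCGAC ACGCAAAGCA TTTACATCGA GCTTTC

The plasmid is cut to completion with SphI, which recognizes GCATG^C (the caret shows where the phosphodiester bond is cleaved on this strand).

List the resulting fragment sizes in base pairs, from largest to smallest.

SphI sites (GCATGC) start at positions 22, 102, 122.
SphI cuts after base 5 of each site (before the last base), so after positions 26, 106, 126.
Circular molecule, 3 cuts → 3 fragments:
  27–106 → 80 bp
  107–126 → 20 bp
  127–216 then 1–26 → 90 + 26 = 116 bp
Sorted largest to smallest: 116, 80, 20 bp.

116, 80, 20 bp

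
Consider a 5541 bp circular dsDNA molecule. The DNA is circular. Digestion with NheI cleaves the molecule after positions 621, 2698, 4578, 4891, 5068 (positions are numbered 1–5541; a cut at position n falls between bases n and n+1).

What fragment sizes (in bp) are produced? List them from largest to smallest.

2077, 1880, 1094, 313, 177 bp

Circular molecule, 5 cuts → 5 fragments:
  2698 − 621 = 2077 bp
  4578 − 2698 = 1880 bp
  4891 − 4578 = 313 bp
  5068 − 4891 = 177 bp
  wrap: 5541 − 5068 + 621 = 1094 bp
Sorted largest to smallest: 2077, 1880, 1094, 313, 177 bp.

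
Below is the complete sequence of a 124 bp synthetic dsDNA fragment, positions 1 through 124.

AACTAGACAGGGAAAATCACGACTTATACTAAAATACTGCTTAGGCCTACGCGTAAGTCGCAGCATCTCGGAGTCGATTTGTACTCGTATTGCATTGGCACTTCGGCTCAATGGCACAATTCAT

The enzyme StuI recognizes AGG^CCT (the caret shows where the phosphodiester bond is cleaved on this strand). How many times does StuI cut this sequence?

1

AGGCCT occurs starting at position 43.
StuI cuts at 1 site.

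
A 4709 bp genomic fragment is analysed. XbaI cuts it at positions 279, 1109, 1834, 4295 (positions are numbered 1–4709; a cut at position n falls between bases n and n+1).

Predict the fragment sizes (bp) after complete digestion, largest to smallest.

Linear molecule, 4 cuts → 5 fragments:
  279 − 0 = 279 bp
  1109 − 279 = 830 bp
  1834 − 1109 = 725 bp
  4295 − 1834 = 2461 bp
  4709 − 4295 = 414 bp
Sorted largest to smallest: 2461, 830, 725, 414, 279 bp.

2461, 830, 725, 414, 279 bp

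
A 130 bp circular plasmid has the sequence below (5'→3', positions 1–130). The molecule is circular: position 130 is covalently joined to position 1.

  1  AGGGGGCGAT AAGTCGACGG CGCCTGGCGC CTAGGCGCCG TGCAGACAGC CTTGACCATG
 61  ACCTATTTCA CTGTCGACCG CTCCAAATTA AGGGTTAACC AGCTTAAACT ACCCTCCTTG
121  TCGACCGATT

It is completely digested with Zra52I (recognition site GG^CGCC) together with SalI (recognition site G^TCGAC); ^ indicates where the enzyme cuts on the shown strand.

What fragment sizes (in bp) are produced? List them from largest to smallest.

47, 38, 23, 8, 7, 7 bp

Zra52I sites (GGCGCC) start at positions 19, 26, 34.
Zra52I cuts after base 2 of each site, so after positions 20, 27, 35.
SalI sites (GTCGAC) start at positions 13, 73, 120.
SalI cuts after the first base of each site, so after positions 13, 73, 120.
Combined cut positions: 13, 20, 27, 35, 73, 120.
Circular molecule, 6 cuts → 6 fragments:
  14–20 → 7 bp
  21–27 → 7 bp
  28–35 → 8 bp
  36–73 → 38 bp
  74–120 → 47 bp
  121–130 then 1–13 → 10 + 13 = 23 bp
Sorted largest to smallest: 47, 38, 23, 8, 7, 7 bp.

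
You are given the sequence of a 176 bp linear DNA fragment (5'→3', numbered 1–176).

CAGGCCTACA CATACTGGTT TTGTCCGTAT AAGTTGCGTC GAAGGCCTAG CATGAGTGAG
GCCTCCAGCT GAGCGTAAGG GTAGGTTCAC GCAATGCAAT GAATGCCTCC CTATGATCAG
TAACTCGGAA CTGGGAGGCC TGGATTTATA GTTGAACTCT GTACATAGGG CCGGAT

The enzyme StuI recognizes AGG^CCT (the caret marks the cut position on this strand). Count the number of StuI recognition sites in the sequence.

4

AGGCCT occurs starting at positions 2, 43, 59, 136.
StuI cuts at 4 sites.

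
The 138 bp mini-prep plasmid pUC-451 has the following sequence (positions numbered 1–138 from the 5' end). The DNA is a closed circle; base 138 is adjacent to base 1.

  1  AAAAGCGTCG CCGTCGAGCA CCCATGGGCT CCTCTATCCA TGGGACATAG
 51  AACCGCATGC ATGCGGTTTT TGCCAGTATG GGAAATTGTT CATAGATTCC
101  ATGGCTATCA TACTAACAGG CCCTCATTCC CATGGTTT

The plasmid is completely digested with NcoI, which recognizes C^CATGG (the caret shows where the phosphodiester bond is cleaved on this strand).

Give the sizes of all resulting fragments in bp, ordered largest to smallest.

61, 31, 30, 16 bp

NcoI sites (CCATGG) start at positions 22, 38, 99, 130.
NcoI cuts after the first base of each site, so after positions 22, 38, 99, 130.
Circular molecule, 4 cuts → 4 fragments:
  23–38 → 16 bp
  39–99 → 61 bp
  100–130 → 31 bp
  131–138 then 1–22 → 8 + 22 = 30 bp
Sorted largest to smallest: 61, 31, 30, 16 bp.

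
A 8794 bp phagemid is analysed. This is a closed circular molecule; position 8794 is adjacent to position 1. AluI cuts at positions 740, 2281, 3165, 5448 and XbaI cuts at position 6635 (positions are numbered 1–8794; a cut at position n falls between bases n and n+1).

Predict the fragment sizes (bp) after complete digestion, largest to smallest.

2899, 2283, 1541, 1187, 884 bp

Combined cut positions (sorted): 740, 2281, 3165, 5448, 6635.
Circular molecule, 5 cuts → 5 fragments:
  2281 − 740 = 1541 bp
  3165 − 2281 = 884 bp
  5448 − 3165 = 2283 bp
  6635 − 5448 = 1187 bp
  wrap: 8794 − 6635 + 740 = 2899 bp
Sorted largest to smallest: 2899, 2283, 1541, 1187, 884 bp.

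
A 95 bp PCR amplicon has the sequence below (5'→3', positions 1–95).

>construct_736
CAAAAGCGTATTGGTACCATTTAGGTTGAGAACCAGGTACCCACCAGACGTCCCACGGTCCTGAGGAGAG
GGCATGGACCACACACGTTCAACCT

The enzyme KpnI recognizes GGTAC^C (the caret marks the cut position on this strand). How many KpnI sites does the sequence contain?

2

GGTACC occurs starting at positions 13, 36.
KpnI cuts at 2 sites.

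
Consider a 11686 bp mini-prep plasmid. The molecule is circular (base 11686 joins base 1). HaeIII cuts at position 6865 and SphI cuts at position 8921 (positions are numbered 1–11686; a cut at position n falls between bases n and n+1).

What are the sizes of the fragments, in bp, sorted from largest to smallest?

9630, 2056 bp

Combined cut positions (sorted): 6865, 8921.
Circular molecule, 2 cuts → 2 fragments:
  8921 − 6865 = 2056 bp
  wrap: 11686 − 8921 + 6865 = 9630 bp
Sorted largest to smallest: 9630, 2056 bp.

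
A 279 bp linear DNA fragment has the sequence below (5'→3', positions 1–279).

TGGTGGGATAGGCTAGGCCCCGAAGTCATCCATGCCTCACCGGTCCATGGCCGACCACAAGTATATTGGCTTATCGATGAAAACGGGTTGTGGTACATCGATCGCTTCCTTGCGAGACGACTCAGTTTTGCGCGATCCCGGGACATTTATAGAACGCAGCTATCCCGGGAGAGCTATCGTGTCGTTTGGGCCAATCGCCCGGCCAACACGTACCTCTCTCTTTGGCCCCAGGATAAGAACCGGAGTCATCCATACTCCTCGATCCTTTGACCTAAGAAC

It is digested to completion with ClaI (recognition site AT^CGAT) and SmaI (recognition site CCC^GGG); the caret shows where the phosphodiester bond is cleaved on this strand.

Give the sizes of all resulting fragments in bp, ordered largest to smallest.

ClaI sites (ATCGAT) start at positions 73, 97.
ClaI cuts after base 2 of each site, so after positions 74, 98.
SmaI sites (CCCGGG) start at positions 137, 164.
SmaI cuts after base 3 of each site, so after positions 139, 166.
Combined cut positions: 74, 98, 139, 166.
Linear molecule, 4 cuts → 5 fragments:
  1–74 → 74 bp
  75–98 → 24 bp
  99–139 → 41 bp
  140–166 → 27 bp
  167–279 → 113 bp
Sorted largest to smallest: 113, 74, 41, 27, 24 bp.

113, 74, 41, 27, 24 bp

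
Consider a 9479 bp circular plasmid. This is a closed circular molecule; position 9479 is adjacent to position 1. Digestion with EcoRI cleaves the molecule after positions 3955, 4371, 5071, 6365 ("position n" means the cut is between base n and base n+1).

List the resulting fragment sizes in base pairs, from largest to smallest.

Circular molecule, 4 cuts → 4 fragments:
  4371 − 3955 = 416 bp
  5071 − 4371 = 700 bp
  6365 − 5071 = 1294 bp
  wrap: 9479 − 6365 + 3955 = 7069 bp
Sorted largest to smallest: 7069, 1294, 700, 416 bp.

7069, 1294, 700, 416 bp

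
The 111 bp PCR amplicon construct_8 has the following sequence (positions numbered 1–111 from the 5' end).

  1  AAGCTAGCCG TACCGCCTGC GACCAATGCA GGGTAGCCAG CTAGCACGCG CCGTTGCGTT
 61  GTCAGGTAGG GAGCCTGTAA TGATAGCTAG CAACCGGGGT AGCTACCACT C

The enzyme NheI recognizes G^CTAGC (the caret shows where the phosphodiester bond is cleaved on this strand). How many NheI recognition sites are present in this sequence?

3

GCTAGC occurs starting at positions 3, 40, 86.
NheI cuts at 3 sites.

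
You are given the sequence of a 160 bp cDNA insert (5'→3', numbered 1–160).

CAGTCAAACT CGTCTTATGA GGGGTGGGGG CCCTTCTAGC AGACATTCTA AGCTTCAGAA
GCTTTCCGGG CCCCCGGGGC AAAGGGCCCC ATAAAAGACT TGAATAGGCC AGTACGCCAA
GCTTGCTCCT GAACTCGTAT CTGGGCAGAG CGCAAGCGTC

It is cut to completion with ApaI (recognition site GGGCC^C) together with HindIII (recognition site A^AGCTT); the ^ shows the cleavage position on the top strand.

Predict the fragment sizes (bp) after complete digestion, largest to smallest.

41, 32, 31, 18, 16, 13, 9 bp

ApaI sites (GGGCCC) start at positions 28, 68, 84.
ApaI cuts after base 5 of each site (before the last base), so after positions 32, 72, 88.
HindIII sites (AAGCTT) start at positions 50, 59, 119.
HindIII cuts after the first base of each site, so after positions 50, 59, 119.
Combined cut positions: 32, 50, 59, 72, 88, 119.
Linear molecule, 6 cuts → 7 fragments:
  1–32 → 32 bp
  33–50 → 18 bp
  51–59 → 9 bp
  60–72 → 13 bp
  73–88 → 16 bp
  89–119 → 31 bp
  120–160 → 41 bp
Sorted largest to smallest: 41, 32, 31, 18, 16, 13, 9 bp.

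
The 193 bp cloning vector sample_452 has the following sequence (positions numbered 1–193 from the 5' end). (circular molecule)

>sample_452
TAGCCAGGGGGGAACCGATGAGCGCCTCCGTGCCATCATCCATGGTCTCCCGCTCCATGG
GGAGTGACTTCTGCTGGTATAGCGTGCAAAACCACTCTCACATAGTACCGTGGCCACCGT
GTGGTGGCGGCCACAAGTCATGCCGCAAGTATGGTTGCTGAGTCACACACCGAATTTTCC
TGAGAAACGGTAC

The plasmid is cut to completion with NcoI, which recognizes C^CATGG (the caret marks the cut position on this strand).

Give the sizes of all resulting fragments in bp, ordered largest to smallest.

NcoI sites (CCATGG) start at positions 40, 55.
NcoI cuts after the first base of each site, so after positions 40, 55.
Circular molecule, 2 cuts → 2 fragments:
  41–55 → 15 bp
  56–193 then 1–40 → 138 + 40 = 178 bp
Sorted largest to smallest: 178, 15 bp.

178, 15 bp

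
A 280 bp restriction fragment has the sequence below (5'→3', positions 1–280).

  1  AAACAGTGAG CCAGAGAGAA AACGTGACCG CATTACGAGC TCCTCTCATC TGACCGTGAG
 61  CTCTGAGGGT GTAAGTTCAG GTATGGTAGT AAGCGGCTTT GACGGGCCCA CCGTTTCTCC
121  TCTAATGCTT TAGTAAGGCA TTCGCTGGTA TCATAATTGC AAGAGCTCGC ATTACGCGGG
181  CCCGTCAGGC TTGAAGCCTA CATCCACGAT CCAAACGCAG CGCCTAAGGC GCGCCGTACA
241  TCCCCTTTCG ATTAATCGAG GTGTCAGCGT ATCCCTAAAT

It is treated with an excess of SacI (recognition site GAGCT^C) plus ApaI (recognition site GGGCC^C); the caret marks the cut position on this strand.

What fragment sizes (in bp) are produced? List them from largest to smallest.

SacI sites (GAGCTC) start at positions 37, 58, 163.
SacI cuts after base 5 of each site (before the last base), so after positions 41, 62, 167.
ApaI sites (GGGCCC) start at positions 104, 178.
ApaI cuts after base 5 of each site (before the last base), so after positions 108, 182.
Combined cut positions: 41, 62, 108, 167, 182.
Linear molecule, 5 cuts → 6 fragments:
  1–41 → 41 bp
  42–62 → 21 bp
  63–108 → 46 bp
  109–167 → 59 bp
  168–182 → 15 bp
  183–280 → 98 bp
Sorted largest to smallest: 98, 59, 46, 41, 21, 15 bp.

98, 59, 46, 41, 21, 15 bp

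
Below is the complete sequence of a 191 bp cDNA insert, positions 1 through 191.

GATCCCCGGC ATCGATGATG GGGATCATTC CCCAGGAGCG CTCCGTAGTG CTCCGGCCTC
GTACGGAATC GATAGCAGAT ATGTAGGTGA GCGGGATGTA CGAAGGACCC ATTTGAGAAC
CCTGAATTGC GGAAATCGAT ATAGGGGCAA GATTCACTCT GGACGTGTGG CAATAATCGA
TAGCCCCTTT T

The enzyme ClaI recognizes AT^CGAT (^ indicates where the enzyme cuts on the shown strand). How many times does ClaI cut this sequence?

ATCGAT occurs starting at positions 11, 68, 135, 176.
ClaI cuts at 4 sites.

4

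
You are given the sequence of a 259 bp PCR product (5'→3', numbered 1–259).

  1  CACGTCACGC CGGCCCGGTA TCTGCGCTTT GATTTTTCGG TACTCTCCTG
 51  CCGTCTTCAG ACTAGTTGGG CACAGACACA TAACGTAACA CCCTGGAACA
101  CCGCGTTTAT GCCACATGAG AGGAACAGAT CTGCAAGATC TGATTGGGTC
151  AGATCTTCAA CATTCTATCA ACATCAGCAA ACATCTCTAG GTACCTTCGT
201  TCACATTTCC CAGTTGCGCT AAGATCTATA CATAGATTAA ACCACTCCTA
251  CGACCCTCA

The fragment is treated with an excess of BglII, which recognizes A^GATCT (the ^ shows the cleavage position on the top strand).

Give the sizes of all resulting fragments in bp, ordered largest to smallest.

127, 71, 37, 15, 9 bp

BglII sites (AGATCT) start at positions 127, 136, 151, 222.
BglII cuts after the first base of each site, so after positions 127, 136, 151, 222.
Linear molecule, 4 cuts → 5 fragments:
  1–127 → 127 bp
  128–136 → 9 bp
  137–151 → 15 bp
  152–222 → 71 bp
  223–259 → 37 bp
Sorted largest to smallest: 127, 71, 37, 15, 9 bp.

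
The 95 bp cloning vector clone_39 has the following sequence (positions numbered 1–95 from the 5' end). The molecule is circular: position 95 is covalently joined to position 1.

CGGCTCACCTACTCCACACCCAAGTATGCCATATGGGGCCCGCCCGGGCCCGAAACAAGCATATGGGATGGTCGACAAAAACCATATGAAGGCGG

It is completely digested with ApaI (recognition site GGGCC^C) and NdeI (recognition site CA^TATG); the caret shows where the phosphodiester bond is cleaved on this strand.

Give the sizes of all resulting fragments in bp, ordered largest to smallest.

ApaI sites (GGGCCC) start at positions 36, 46.
ApaI cuts after base 5 of each site (before the last base), so after positions 40, 50.
NdeI sites (CATATG) start at positions 30, 60, 83.
NdeI cuts after base 2 of each site, so after positions 31, 61, 84.
Combined cut positions: 31, 40, 50, 61, 84.
Circular molecule, 5 cuts → 5 fragments:
  32–40 → 9 bp
  41–50 → 10 bp
  51–61 → 11 bp
  62–84 → 23 bp
  85–95 then 1–31 → 11 + 31 = 42 bp
Sorted largest to smallest: 42, 23, 11, 10, 9 bp.

42, 23, 11, 10, 9 bp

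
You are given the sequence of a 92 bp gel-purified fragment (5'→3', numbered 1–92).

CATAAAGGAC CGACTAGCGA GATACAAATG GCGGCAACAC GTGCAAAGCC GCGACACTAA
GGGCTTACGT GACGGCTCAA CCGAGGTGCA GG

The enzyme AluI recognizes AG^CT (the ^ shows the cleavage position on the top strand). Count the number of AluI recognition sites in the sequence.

No occurrence of AGCT is present in the sequence.
AluI does not cut: 0 sites.

0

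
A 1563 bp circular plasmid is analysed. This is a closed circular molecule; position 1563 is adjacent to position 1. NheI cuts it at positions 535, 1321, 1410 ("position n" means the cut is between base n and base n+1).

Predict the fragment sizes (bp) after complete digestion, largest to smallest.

Circular molecule, 3 cuts → 3 fragments:
  1321 − 535 = 786 bp
  1410 − 1321 = 89 bp
  wrap: 1563 − 1410 + 535 = 688 bp
Sorted largest to smallest: 786, 688, 89 bp.

786, 688, 89 bp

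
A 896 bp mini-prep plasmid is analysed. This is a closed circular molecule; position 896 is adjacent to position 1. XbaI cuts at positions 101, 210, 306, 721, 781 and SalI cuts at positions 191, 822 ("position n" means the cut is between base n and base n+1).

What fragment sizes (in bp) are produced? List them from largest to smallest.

415, 175, 96, 90, 60, 41, 19 bp

Combined cut positions (sorted): 101, 191, 210, 306, 721, 781, 822.
Circular molecule, 7 cuts → 7 fragments:
  191 − 101 = 90 bp
  210 − 191 = 19 bp
  306 − 210 = 96 bp
  721 − 306 = 415 bp
  781 − 721 = 60 bp
  822 − 781 = 41 bp
  wrap: 896 − 822 + 101 = 175 bp
Sorted largest to smallest: 415, 175, 96, 90, 60, 41, 19 bp.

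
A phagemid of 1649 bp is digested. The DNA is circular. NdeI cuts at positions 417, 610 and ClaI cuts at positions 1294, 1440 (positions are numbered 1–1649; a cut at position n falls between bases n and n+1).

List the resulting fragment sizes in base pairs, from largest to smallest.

Combined cut positions (sorted): 417, 610, 1294, 1440.
Circular molecule, 4 cuts → 4 fragments:
  610 − 417 = 193 bp
  1294 − 610 = 684 bp
  1440 − 1294 = 146 bp
  wrap: 1649 − 1440 + 417 = 626 bp
Sorted largest to smallest: 684, 626, 193, 146 bp.

684, 626, 193, 146 bp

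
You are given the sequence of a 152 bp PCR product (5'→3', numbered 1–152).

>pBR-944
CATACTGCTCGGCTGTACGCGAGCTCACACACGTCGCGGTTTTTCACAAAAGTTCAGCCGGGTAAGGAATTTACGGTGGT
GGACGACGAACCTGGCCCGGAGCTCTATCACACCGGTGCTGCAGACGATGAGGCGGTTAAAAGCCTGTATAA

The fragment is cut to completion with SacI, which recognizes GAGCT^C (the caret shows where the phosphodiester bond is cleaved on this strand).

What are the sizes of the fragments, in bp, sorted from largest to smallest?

SacI sites (GAGCTC) start at positions 21, 100.
SacI cuts after base 5 of each site (before the last base), so after positions 25, 104.
Linear molecule, 2 cuts → 3 fragments:
  1–25 → 25 bp
  26–104 → 79 bp
  105–152 → 48 bp
Sorted largest to smallest: 79, 48, 25 bp.

79, 48, 25 bp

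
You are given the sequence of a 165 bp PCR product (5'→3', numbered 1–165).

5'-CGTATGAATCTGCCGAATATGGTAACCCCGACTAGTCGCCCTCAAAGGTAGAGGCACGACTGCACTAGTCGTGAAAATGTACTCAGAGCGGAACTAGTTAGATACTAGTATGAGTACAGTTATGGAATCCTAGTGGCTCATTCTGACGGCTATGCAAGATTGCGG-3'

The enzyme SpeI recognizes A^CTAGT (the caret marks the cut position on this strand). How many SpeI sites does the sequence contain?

ACTAGT occurs starting at positions 31, 64, 93, 104.
SpeI cuts at 4 sites.

4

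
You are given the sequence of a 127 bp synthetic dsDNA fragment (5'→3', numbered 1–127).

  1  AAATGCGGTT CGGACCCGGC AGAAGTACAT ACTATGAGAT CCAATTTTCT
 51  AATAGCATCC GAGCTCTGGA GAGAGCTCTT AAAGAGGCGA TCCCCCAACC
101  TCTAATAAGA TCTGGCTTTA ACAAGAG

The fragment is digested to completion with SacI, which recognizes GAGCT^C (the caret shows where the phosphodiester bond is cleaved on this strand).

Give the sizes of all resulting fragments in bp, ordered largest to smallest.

SacI sites (GAGCTC) start at positions 61, 73.
SacI cuts after base 5 of each site (before the last base), so after positions 65, 77.
Linear molecule, 2 cuts → 3 fragments:
  1–65 → 65 bp
  66–77 → 12 bp
  78–127 → 50 bp
Sorted largest to smallest: 65, 50, 12 bp.

65, 50, 12 bp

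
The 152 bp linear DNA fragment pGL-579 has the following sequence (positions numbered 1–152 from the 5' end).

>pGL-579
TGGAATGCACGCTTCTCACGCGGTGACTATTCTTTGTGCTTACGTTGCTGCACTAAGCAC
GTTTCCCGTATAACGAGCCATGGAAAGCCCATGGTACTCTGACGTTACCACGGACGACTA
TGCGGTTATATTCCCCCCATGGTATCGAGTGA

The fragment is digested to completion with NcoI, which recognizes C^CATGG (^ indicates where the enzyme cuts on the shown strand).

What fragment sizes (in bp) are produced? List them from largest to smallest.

78, 48, 15, 11 bp

NcoI sites (CCATGG) start at positions 78, 89, 137.
NcoI cuts after the first base of each site, so after positions 78, 89, 137.
Linear molecule, 3 cuts → 4 fragments:
  1–78 → 78 bp
  79–89 → 11 bp
  90–137 → 48 bp
  138–152 → 15 bp
Sorted largest to smallest: 78, 48, 15, 11 bp.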